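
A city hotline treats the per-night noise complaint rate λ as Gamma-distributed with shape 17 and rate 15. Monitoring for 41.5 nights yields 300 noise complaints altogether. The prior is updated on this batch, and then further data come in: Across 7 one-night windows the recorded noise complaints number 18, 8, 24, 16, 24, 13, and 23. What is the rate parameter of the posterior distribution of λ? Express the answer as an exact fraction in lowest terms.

Total count 300 over total exposure 41.5 nights.
After the first batch: Gamma(17 + 300, 15 + 41.5) = Gamma(317, 113/2).
Total count: 18 + 8 + 24 + 16 + 24 + 13 + 23 = 126.
Total exposure: 7 nights.
After the second batch: Gamma(317 + 126, 113/2 + 7) = Gamma(443, 127/2).

127/2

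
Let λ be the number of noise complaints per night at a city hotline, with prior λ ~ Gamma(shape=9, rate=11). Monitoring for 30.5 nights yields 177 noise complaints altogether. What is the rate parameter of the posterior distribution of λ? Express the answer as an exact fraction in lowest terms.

Total count 177 over total exposure 30.5 nights.
Gamma(α, β) with Poisson data over total exposure Σt gives posterior Gamma(α+Σx, β+Σt) = Gamma(186, 83/2).

83/2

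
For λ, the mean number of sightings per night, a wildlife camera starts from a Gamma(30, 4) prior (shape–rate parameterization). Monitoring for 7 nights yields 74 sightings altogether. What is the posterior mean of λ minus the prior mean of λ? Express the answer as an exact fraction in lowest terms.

43/22

Total count 74 over total exposure 7 nights.
Gamma(α, β) with Poisson data over total exposure Σt gives posterior Gamma(α+Σx, β+Σt) = Gamma(104, 11).
Posterior mean = 104/11 = 104/11; prior mean = 30/4 = 15/2. Difference = 104/11 − 15/2 = 43/22.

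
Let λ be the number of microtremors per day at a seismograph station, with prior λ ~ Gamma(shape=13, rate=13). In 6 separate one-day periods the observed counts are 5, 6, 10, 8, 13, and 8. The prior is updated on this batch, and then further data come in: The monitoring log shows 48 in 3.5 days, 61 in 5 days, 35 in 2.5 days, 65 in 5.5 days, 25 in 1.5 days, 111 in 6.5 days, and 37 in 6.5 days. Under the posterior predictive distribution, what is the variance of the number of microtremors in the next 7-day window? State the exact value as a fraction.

35511/500

Total count: 5 + 6 + 10 + 8 + 13 + 8 = 50.
Total exposure: 6 days.
After the first batch: Gamma(13 + 50, 13 + 6) = Gamma(63, 19).
Total count: 48 + 61 + 35 + 65 + 25 + 111 + 37 = 382.
Total exposure: 3.5 + 5 + 2.5 + 5.5 + 1.5 + 6.5 + 6.5 = 31 days.
After the second batch: Gamma(63 + 382, 19 + 31) = Gamma(445, 50).
The posterior predictive for a window of length T is Negative Binomial with variance T·α'·(β'+T)/β'² = 7·445·57/2500 = 35511/500.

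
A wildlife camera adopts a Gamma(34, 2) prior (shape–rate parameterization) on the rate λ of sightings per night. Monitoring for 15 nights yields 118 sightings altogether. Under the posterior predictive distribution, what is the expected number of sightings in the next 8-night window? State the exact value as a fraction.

1216/17

Total count 118 over total exposure 15 nights.
By Gamma–Poisson conjugacy, the posterior is Gamma(α + Σx, β + Σt) = Gamma(34 + 118, 2 + 15) = Gamma(152, 17).
Predictive mean over an 8-night window = T·E[λ|data] = 8·152/17 = 1216/17.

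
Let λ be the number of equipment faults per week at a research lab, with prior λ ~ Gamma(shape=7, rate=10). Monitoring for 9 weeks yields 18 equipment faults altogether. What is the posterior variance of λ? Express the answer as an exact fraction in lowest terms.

25/361

Total count 18 over total exposure 9 weeks.
By Gamma–Poisson conjugacy, the posterior is Gamma(α + Σx, β + Σt) = Gamma(7 + 18, 10 + 9) = Gamma(25, 19).
Posterior variance = α'/β'² = 25/361.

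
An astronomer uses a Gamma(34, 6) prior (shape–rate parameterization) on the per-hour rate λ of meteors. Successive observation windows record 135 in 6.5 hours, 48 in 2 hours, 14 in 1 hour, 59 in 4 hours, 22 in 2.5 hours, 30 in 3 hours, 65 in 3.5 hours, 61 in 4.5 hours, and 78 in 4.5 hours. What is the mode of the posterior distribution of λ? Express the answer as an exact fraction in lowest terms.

218/15

Total count: 135 + 48 + 14 + 59 + 22 + 30 + 65 + 61 + 78 = 512.
Total exposure: 6.5 + 2 + 1 + 4 + 2.5 + 3 + 3.5 + 4.5 + 4.5 = 31.5 hours.
The Gamma prior is conjugate for the Poisson rate, so λ | data ~ Gamma(34+512, 6+31.5) = Gamma(546, 75/2).
Posterior mode = (α'−1)/β' = 545/(75/2) = 218/15.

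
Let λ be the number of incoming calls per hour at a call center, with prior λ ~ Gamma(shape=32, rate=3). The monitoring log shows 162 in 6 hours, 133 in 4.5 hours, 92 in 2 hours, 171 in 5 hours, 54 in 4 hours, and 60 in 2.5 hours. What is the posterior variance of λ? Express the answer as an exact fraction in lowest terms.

704/729

Total count: 162 + 133 + 92 + 171 + 54 + 60 = 672.
Total exposure: 6 + 4.5 + 2 + 5 + 4 + 2.5 = 24 hours.
By Gamma–Poisson conjugacy, the posterior is Gamma(α + Σx, β + Σt) = Gamma(32 + 672, 3 + 24) = Gamma(704, 27).
Posterior variance = α'/β'² = 704/729.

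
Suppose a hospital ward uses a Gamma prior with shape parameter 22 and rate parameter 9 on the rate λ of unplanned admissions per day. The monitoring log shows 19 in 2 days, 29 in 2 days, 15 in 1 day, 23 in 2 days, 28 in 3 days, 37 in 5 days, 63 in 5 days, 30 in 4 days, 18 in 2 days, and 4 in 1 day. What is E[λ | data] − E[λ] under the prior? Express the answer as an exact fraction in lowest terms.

50/9

Total count: 19 + 29 + 15 + 23 + 28 + 37 + 63 + 30 + 18 + 4 = 266.
Total exposure: 2 + 2 + 1 + 2 + 3 + 5 + 5 + 4 + 2 + 1 = 27 days.
The Gamma prior is conjugate for the Poisson rate, so λ | data ~ Gamma(22+266, 9+27) = Gamma(288, 36).
Posterior mean = 288/36 = 8; prior mean = 22/9 = 22/9. Difference = 8 − 22/9 = 50/9.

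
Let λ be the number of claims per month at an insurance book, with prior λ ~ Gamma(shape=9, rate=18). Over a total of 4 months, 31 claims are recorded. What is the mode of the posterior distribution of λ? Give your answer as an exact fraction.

39/22

Total count 31 over total exposure 4 months.
The Gamma prior is conjugate for the Poisson rate, so λ | data ~ Gamma(9+31, 18+4) = Gamma(40, 22).
Posterior mode = (α'−1)/β' = 39/22.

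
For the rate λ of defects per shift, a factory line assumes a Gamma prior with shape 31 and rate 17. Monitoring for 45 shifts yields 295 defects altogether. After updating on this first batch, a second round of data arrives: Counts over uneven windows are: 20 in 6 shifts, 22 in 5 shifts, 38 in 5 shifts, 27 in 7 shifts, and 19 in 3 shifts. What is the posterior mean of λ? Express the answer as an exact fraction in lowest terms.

Total count 295 over total exposure 45 shifts.
After the first batch: Gamma(31 + 295, 17 + 45) = Gamma(326, 62).
Total count: 20 + 22 + 38 + 27 + 19 = 126.
Total exposure: 6 + 5 + 5 + 7 + 3 = 26 shifts.
After the second batch: Gamma(326 + 126, 62 + 26) = Gamma(452, 88).
Posterior mean = α'/β' = 452/88 = 113/22.

113/22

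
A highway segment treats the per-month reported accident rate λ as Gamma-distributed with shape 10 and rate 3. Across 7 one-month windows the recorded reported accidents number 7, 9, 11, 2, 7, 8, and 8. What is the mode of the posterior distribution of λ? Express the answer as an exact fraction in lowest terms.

Total count: 7 + 9 + 11 + 2 + 7 + 8 + 8 = 52.
Total exposure: 7 months.
Posterior: α' = 10 + 52 = 62, β' = 3 + 7 = 10.
Posterior mode = (α'−1)/β' = 61/10.

61/10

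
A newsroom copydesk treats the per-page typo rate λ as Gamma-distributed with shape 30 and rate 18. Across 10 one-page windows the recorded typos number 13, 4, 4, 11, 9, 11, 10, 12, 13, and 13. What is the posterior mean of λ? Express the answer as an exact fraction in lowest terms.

65/14

Total count: 13 + 4 + 4 + 11 + 9 + 11 + 10 + 12 + 13 + 13 = 100.
Total exposure: 10 pages.
By Gamma–Poisson conjugacy, the posterior is Gamma(α + Σx, β + Σt) = Gamma(30 + 100, 18 + 10) = Gamma(130, 28).
Posterior mean = α'/β' = 130/28 = 65/14.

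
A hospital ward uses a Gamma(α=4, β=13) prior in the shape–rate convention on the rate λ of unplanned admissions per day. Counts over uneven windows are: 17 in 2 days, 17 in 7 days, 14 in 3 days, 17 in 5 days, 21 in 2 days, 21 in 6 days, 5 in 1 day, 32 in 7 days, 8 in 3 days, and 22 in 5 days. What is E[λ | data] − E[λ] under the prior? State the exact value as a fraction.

Total count: 17 + 17 + 14 + 17 + 21 + 21 + 5 + 32 + 8 + 22 = 174.
Total exposure: 2 + 7 + 3 + 5 + 2 + 6 + 1 + 7 + 3 + 5 = 41 days.
Conjugate update: add total count to the shape and total exposure to the rate, giving Gamma(178, 54).
Posterior mean = 178/54 = 89/27; prior mean = 4/13 = 4/13. Difference = 89/27 − 4/13 = 1049/351.

1049/351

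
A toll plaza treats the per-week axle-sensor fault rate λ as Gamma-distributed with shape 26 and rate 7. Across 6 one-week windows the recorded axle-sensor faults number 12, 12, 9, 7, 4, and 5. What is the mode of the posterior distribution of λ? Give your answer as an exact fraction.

Total count: 12 + 12 + 9 + 7 + 4 + 5 = 49.
Total exposure: 6 weeks.
The Gamma prior is conjugate for the Poisson rate, so λ | data ~ Gamma(26+49, 7+6) = Gamma(75, 13).
Posterior mode = (α'−1)/β' = 74/13.

74/13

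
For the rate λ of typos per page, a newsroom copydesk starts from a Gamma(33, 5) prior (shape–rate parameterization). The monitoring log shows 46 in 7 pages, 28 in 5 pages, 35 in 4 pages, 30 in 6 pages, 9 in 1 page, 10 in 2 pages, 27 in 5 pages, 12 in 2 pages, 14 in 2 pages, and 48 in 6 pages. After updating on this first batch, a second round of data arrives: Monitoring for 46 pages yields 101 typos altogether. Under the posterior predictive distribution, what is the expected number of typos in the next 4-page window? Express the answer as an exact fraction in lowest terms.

Total count: 46 + 28 + 35 + 30 + 9 + 10 + 27 + 12 + 14 + 48 = 259.
Total exposure: 7 + 5 + 4 + 6 + 1 + 2 + 5 + 2 + 2 + 6 = 40 pages.
After the first batch: Gamma(33 + 259, 5 + 40) = Gamma(292, 45).
Total count 101 over total exposure 46 pages.
After the second batch: Gamma(292 + 101, 45 + 46) = Gamma(393, 91).
Predictive mean over a 4-page window = T·E[λ|data] = 4·393/91 = 1572/91.

1572/91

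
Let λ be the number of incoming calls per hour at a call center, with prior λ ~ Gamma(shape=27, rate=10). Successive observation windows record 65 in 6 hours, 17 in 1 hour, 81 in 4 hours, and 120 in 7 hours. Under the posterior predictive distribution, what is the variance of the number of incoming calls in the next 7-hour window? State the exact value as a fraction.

775/8

Total count: 65 + 17 + 81 + 120 = 283.
Total exposure: 6 + 1 + 4 + 7 = 18 hours.
Gamma(α, β) with Poisson data over total exposure Σt gives posterior Gamma(α+Σx, β+Σt) = Gamma(310, 28).
The posterior predictive for a window of length T is Negative Binomial with variance T·α'·(β'+T)/β'² = 7·310·35/784 = 775/8.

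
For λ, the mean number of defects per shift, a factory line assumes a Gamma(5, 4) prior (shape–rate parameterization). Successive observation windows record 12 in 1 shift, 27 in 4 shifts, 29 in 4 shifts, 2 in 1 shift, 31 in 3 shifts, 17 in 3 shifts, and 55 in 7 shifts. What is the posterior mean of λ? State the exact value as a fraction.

178/27

Total count: 12 + 27 + 29 + 2 + 31 + 17 + 55 = 173.
Total exposure: 1 + 4 + 4 + 1 + 3 + 3 + 7 = 23 shifts.
Posterior: α' = 5 + 173 = 178, β' = 4 + 23 = 27.
Posterior mean = α'/β' = 178/27.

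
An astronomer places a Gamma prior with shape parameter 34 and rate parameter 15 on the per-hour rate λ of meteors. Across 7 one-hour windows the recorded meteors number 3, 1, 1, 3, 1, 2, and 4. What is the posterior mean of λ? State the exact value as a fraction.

49/22

Total count: 3 + 1 + 1 + 3 + 1 + 2 + 4 = 15.
Total exposure: 7 hours.
By Gamma–Poisson conjugacy, the posterior is Gamma(α + Σx, β + Σt) = Gamma(34 + 15, 15 + 7) = Gamma(49, 22).
Posterior mean = α'/β' = 49/22.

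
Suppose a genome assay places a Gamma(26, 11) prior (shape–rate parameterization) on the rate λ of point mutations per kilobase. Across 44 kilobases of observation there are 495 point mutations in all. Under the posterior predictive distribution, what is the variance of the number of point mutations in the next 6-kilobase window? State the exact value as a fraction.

Total count 495 over total exposure 44 kilobases.
Posterior: α' = 26 + 495 = 521, β' = 11 + 44 = 55.
The posterior predictive for a window of length T is Negative Binomial with variance T·α'·(β'+T)/β'² = 6·521·61/3025 = 190686/3025.

190686/3025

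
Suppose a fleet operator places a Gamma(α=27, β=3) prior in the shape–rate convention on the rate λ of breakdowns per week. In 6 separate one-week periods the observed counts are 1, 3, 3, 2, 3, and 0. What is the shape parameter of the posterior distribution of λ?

Total count: 1 + 3 + 3 + 2 + 3 + 0 = 12.
Total exposure: 6 weeks.
By Gamma–Poisson conjugacy, the posterior is Gamma(α + Σx, β + Σt) = Gamma(27 + 12, 3 + 6) = Gamma(39, 9).

39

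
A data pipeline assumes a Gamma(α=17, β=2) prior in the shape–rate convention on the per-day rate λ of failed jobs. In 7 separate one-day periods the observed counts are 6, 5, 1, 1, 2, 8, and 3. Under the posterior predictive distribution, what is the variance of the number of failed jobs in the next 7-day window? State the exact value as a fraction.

4816/81

Total count: 6 + 5 + 1 + 1 + 2 + 8 + 3 = 26.
Total exposure: 7 days.
Gamma(α, β) with Poisson data over total exposure Σt gives posterior Gamma(α+Σx, β+Σt) = Gamma(43, 9).
The posterior predictive for a window of length T is Negative Binomial with variance T·α'·(β'+T)/β'² = 7·43·16/81 = 4816/81.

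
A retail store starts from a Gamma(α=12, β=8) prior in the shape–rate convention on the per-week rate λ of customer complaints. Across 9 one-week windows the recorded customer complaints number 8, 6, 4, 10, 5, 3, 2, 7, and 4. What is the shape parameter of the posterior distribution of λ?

61

Total count: 8 + 6 + 4 + 10 + 5 + 3 + 2 + 7 + 4 = 49.
Total exposure: 9 weeks.
The Gamma prior is conjugate for the Poisson rate, so λ | data ~ Gamma(12+49, 8+9) = Gamma(61, 17).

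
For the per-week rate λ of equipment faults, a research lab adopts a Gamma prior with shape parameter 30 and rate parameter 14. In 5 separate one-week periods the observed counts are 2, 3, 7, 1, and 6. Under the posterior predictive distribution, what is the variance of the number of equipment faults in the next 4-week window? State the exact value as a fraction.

Total count: 2 + 3 + 7 + 1 + 6 = 19.
Total exposure: 5 weeks.
Gamma(α, β) with Poisson data over total exposure Σt gives posterior Gamma(α+Σx, β+Σt) = Gamma(49, 19).
The posterior predictive for a window of length T is Negative Binomial with variance T·α'·(β'+T)/β'² = 4·49·23/361 = 4508/361.

4508/361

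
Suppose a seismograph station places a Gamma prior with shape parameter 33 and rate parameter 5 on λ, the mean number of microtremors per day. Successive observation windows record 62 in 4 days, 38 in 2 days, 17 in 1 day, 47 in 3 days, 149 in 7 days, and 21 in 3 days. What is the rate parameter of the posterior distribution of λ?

Total count: 62 + 38 + 17 + 47 + 149 + 21 = 334.
Total exposure: 4 + 2 + 1 + 3 + 7 + 3 = 20 days.
Posterior: α' = 33 + 334 = 367, β' = 5 + 20 = 25.

25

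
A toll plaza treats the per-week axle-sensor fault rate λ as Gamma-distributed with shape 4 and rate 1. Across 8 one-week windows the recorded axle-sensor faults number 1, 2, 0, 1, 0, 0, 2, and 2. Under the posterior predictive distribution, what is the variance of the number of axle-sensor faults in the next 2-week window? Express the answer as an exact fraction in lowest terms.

88/27

Total count: 1 + 2 + 0 + 1 + 0 + 0 + 2 + 2 = 8.
Total exposure: 8 weeks.
Posterior: α' = 4 + 8 = 12, β' = 1 + 8 = 9.
The posterior predictive for a window of length T is Negative Binomial with variance T·α'·(β'+T)/β'² = 2·12·11/81 = 88/27.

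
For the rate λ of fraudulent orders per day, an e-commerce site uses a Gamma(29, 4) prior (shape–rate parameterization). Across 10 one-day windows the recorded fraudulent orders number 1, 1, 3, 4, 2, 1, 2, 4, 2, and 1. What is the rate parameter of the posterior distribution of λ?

Total count: 1 + 1 + 3 + 4 + 2 + 1 + 2 + 4 + 2 + 1 = 21.
Total exposure: 10 days.
By Gamma–Poisson conjugacy, the posterior is Gamma(α + Σx, β + Σt) = Gamma(29 + 21, 4 + 10) = Gamma(50, 14).

14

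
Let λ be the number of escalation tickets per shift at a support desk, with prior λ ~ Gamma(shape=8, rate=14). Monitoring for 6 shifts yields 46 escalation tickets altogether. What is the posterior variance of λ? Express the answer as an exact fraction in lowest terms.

Total count 46 over total exposure 6 shifts.
Gamma(α, β) with Poisson data over total exposure Σt gives posterior Gamma(α+Σx, β+Σt) = Gamma(54, 20).
Posterior variance = α'/β'² = 54/400 = 27/200.

27/200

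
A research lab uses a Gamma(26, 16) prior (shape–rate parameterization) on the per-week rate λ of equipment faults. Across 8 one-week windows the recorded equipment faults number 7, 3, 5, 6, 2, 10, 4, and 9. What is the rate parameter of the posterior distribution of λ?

Total count: 7 + 3 + 5 + 6 + 2 + 10 + 4 + 9 = 46.
Total exposure: 8 weeks.
Posterior: α' = 26 + 46 = 72, β' = 16 + 8 = 24.

24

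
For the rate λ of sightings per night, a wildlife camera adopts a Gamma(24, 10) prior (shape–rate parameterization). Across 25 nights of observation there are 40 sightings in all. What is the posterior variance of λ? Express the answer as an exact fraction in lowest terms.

Total count 40 over total exposure 25 nights.
Conjugate update: add total count to the shape and total exposure to the rate, giving Gamma(64, 35).
Posterior variance = α'/β'² = 64/1225.

64/1225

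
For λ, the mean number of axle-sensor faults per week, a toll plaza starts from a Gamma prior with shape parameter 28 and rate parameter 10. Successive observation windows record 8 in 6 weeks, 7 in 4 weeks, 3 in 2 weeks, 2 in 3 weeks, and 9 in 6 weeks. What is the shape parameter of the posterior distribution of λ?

Total count: 8 + 7 + 3 + 2 + 9 = 29.
Total exposure: 6 + 4 + 2 + 3 + 6 = 21 weeks.
Posterior: α' = 28 + 29 = 57, β' = 10 + 21 = 31.

57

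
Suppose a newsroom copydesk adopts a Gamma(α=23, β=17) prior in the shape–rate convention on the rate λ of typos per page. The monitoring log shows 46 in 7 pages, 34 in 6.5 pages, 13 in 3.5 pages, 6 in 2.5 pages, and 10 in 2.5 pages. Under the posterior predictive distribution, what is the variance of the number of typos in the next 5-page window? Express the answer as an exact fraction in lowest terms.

9680/507

Total count: 46 + 34 + 13 + 6 + 10 = 109.
Total exposure: 7 + 6.5 + 3.5 + 2.5 + 2.5 = 22 pages.
Conjugate update: add total count to the shape and total exposure to the rate, giving Gamma(132, 39).
The posterior predictive for a window of length T is Negative Binomial with variance T·α'·(β'+T)/β'² = 5·132·44/1521 = 9680/507.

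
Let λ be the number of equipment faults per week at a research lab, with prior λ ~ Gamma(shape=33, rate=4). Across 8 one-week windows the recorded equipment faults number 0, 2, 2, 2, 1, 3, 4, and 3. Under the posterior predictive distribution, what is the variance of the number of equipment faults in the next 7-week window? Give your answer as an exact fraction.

Total count: 0 + 2 + 2 + 2 + 1 + 3 + 4 + 3 = 17.
Total exposure: 8 weeks.
Posterior: α' = 33 + 17 = 50, β' = 4 + 8 = 12.
The posterior predictive for a window of length T is Negative Binomial with variance T·α'·(β'+T)/β'² = 7·50·19/144 = 3325/72.

3325/72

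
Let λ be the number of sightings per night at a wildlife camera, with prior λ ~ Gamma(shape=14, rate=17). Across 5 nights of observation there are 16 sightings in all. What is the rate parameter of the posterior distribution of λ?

Total count 16 over total exposure 5 nights.
Posterior: α' = 14 + 16 = 30, β' = 17 + 5 = 22.

22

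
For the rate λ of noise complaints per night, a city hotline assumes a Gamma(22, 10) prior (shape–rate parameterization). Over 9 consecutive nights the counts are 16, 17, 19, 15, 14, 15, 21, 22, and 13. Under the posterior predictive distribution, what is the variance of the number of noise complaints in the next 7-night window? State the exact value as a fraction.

31668/361

Total count: 16 + 17 + 19 + 15 + 14 + 15 + 21 + 22 + 13 = 152.
Total exposure: 9 nights.
The Gamma prior is conjugate for the Poisson rate, so λ | data ~ Gamma(22+152, 10+9) = Gamma(174, 19).
The posterior predictive for a window of length T is Negative Binomial with variance T·α'·(β'+T)/β'² = 7·174·26/361 = 31668/361.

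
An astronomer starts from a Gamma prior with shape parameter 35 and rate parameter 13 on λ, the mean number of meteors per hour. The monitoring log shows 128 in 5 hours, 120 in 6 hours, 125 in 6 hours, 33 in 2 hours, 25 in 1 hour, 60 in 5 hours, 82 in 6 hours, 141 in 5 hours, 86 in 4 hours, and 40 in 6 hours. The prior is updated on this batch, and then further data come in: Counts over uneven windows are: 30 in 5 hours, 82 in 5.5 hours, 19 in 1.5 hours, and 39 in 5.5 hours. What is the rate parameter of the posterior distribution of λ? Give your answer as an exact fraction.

153/2

Total count: 128 + 120 + 125 + 33 + 25 + 60 + 82 + 141 + 86 + 40 = 840.
Total exposure: 5 + 6 + 6 + 2 + 1 + 5 + 6 + 5 + 4 + 6 = 46 hours.
After the first batch: Gamma(35 + 840, 13 + 46) = Gamma(875, 59).
Total count: 30 + 82 + 19 + 39 = 170.
Total exposure: 5 + 5.5 + 1.5 + 5.5 = 17.5 hours.
After the second batch: Gamma(875 + 170, 59 + 17.5) = Gamma(1045, 153/2).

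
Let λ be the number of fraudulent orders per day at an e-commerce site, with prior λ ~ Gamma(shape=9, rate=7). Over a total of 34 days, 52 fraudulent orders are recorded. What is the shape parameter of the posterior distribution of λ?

61

Total count 52 over total exposure 34 days.
The Gamma prior is conjugate for the Poisson rate, so λ | data ~ Gamma(9+52, 7+34) = Gamma(61, 41).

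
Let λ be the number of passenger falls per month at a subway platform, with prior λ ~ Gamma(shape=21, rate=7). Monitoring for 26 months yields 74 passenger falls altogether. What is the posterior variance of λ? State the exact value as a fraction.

Total count 74 over total exposure 26 months.
By Gamma–Poisson conjugacy, the posterior is Gamma(α + Σx, β + Σt) = Gamma(21 + 74, 7 + 26) = Gamma(95, 33).
Posterior variance = α'/β'² = 95/1089.

95/1089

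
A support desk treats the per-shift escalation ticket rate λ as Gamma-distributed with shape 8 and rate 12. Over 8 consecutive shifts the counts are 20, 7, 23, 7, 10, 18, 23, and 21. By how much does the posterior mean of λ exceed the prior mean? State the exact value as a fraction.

Total count: 20 + 7 + 23 + 7 + 10 + 18 + 23 + 21 = 129.
Total exposure: 8 shifts.
By Gamma–Poisson conjugacy, the posterior is Gamma(α + Σx, β + Σt) = Gamma(8 + 129, 12 + 8) = Gamma(137, 20).
Posterior mean = 137/20 = 137/20; prior mean = 8/12 = 2/3. Difference = 137/20 − 2/3 = 371/60.

371/60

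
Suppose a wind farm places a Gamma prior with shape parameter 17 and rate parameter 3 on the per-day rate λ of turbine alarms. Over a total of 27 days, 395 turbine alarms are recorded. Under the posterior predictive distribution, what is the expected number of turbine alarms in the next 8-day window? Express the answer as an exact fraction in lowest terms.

Total count 395 over total exposure 27 days.
Posterior: α' = 17 + 395 = 412, β' = 3 + 27 = 30.
Predictive mean over an 8-day window = T·E[λ|data] = 8·412/30 = 1648/15.

1648/15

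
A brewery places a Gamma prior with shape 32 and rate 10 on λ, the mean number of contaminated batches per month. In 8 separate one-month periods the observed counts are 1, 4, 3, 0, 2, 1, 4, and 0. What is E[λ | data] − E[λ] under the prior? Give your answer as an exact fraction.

-53/90

Total count: 1 + 4 + 3 + 0 + 2 + 1 + 4 + 0 = 15.
Total exposure: 8 months.
Gamma(α, β) with Poisson data over total exposure Σt gives posterior Gamma(α+Σx, β+Σt) = Gamma(47, 18).
Posterior mean = 47/18 = 47/18; prior mean = 32/10 = 16/5. Difference = 47/18 − 16/5 = -53/90.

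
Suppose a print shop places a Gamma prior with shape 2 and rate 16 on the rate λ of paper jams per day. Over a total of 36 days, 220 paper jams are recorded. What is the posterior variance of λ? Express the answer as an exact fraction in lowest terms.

Total count 220 over total exposure 36 days.
Posterior: α' = 2 + 220 = 222, β' = 16 + 36 = 52.
Posterior variance = α'/β'² = 222/2704 = 111/1352.

111/1352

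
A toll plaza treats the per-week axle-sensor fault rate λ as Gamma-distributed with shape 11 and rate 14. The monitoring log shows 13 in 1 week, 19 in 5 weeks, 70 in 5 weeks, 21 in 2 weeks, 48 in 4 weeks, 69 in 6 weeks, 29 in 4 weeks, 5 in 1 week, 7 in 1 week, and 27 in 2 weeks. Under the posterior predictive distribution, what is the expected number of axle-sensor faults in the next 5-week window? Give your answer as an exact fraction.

319/9

Total count: 13 + 19 + 70 + 21 + 48 + 69 + 29 + 5 + 7 + 27 = 308.
Total exposure: 1 + 5 + 5 + 2 + 4 + 6 + 4 + 1 + 1 + 2 = 31 weeks.
By Gamma–Poisson conjugacy, the posterior is Gamma(α + Σx, β + Σt) = Gamma(11 + 308, 14 + 31) = Gamma(319, 45).
Predictive mean over a 5-week window = T·E[λ|data] = 5·319/45 = 319/9.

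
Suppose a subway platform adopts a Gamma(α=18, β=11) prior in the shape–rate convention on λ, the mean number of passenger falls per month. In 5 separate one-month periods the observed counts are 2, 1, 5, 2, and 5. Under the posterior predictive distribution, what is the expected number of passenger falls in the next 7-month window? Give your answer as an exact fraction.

231/16

Total count: 2 + 1 + 5 + 2 + 5 = 15.
Total exposure: 5 months.
Posterior: α' = 18 + 15 = 33, β' = 11 + 5 = 16.
Predictive mean over a 7-month window = T·E[λ|data] = 7·33/16 = 231/16.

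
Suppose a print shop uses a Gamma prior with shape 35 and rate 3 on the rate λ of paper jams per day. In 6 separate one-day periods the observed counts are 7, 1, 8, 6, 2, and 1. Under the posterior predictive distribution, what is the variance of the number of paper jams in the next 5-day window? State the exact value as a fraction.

Total count: 7 + 1 + 8 + 6 + 2 + 1 = 25.
Total exposure: 6 days.
Gamma(α, β) with Poisson data over total exposure Σt gives posterior Gamma(α+Σx, β+Σt) = Gamma(60, 9).
The posterior predictive for a window of length T is Negative Binomial with variance T·α'·(β'+T)/β'² = 5·60·14/81 = 1400/27.

1400/27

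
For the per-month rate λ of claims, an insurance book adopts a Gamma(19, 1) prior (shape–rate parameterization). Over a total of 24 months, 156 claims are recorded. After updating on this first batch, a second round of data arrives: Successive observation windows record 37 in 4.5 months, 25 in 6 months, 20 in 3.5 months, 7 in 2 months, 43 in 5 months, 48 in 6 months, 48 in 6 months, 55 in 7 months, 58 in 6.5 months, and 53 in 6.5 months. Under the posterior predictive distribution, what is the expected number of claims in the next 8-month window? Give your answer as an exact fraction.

Total count 156 over total exposure 24 months.
After the first batch: Gamma(19 + 156, 1 + 24) = Gamma(175, 25).
Total count: 37 + 25 + 20 + 7 + 43 + 48 + 48 + 55 + 58 + 53 = 394.
Total exposure: 4.5 + 6 + 3.5 + 2 + 5 + 6 + 6 + 7 + 6.5 + 6.5 = 53 months.
After the second batch: Gamma(175 + 394, 25 + 53) = Gamma(569, 78).
Predictive mean over an 8-month window = T·E[λ|data] = 8·569/78 = 2276/39.

2276/39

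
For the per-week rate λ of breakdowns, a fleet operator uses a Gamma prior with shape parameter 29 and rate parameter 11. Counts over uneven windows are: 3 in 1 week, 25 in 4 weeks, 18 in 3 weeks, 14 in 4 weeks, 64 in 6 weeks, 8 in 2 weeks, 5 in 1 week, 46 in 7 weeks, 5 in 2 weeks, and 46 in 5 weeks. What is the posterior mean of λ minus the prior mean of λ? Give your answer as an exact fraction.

1559/506

Total count: 3 + 25 + 18 + 14 + 64 + 8 + 5 + 46 + 5 + 46 = 234.
Total exposure: 1 + 4 + 3 + 4 + 6 + 2 + 1 + 7 + 2 + 5 = 35 weeks.
Gamma(α, β) with Poisson data over total exposure Σt gives posterior Gamma(α+Σx, β+Σt) = Gamma(263, 46).
Posterior mean = 263/46 = 263/46; prior mean = 29/11 = 29/11. Difference = 263/46 − 29/11 = 1559/506.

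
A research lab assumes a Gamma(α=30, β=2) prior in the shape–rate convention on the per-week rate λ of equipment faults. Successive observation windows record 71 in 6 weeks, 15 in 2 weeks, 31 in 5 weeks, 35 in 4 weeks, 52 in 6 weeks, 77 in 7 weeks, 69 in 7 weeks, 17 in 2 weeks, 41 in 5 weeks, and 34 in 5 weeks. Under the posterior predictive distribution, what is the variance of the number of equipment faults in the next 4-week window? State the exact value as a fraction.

103840/2601

Total count: 71 + 15 + 31 + 35 + 52 + 77 + 69 + 17 + 41 + 34 = 442.
Total exposure: 6 + 2 + 5 + 4 + 6 + 7 + 7 + 2 + 5 + 5 = 49 weeks.
Gamma(α, β) with Poisson data over total exposure Σt gives posterior Gamma(α+Σx, β+Σt) = Gamma(472, 51).
The posterior predictive for a window of length T is Negative Binomial with variance T·α'·(β'+T)/β'² = 4·472·55/2601 = 103840/2601.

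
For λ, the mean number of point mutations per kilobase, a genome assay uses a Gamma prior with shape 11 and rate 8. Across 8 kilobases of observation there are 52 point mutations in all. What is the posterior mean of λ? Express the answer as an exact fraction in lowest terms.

Total count 52 over total exposure 8 kilobases.
Conjugate update: add total count to the shape and total exposure to the rate, giving Gamma(63, 16).
Posterior mean = α'/β' = 63/16.

63/16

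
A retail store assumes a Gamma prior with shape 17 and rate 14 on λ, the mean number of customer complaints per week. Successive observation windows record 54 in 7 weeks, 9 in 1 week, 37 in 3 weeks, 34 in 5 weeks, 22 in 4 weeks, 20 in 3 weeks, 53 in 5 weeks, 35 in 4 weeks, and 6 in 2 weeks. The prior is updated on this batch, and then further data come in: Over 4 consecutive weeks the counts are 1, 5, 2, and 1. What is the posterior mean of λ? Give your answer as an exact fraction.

74/13

Total count: 54 + 9 + 37 + 34 + 22 + 20 + 53 + 35 + 6 = 270.
Total exposure: 7 + 1 + 3 + 5 + 4 + 3 + 5 + 4 + 2 = 34 weeks.
After the first batch: Gamma(17 + 270, 14 + 34) = Gamma(287, 48).
Total count: 1 + 5 + 2 + 1 = 9.
Total exposure: 4 weeks.
After the second batch: Gamma(287 + 9, 48 + 4) = Gamma(296, 52).
Posterior mean = α'/β' = 296/52 = 74/13.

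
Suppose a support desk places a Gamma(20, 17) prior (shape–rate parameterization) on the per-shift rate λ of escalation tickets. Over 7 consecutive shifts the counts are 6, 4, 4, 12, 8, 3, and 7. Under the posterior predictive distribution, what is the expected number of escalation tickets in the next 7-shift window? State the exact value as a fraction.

Total count: 6 + 4 + 4 + 12 + 8 + 3 + 7 = 44.
Total exposure: 7 shifts.
Posterior: α' = 20 + 44 = 64, β' = 17 + 7 = 24.
Predictive mean over a 7-shift window = T·E[λ|data] = 7·64/24 = 56/3.

56/3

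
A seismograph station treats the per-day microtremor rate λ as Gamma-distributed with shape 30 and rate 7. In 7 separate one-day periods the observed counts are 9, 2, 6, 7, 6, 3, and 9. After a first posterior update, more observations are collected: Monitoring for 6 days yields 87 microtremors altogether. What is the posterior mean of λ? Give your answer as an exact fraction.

159/20

Total count: 9 + 2 + 6 + 7 + 6 + 3 + 9 = 42.
Total exposure: 7 days.
After the first batch: Gamma(30 + 42, 7 + 7) = Gamma(72, 14).
Total count 87 over total exposure 6 days.
After the second batch: Gamma(72 + 87, 14 + 6) = Gamma(159, 20).
Posterior mean = α'/β' = 159/20.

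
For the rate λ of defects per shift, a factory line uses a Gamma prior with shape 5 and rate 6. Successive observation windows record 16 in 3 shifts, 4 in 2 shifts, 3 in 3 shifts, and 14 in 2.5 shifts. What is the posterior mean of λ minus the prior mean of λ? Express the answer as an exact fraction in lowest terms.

113/66

Total count: 16 + 4 + 3 + 14 = 37.
Total exposure: 3 + 2 + 3 + 2.5 = 10.5 shifts.
Posterior: α' = 5 + 37 = 42, β' = 6 + 10.5 = 33/2.
Posterior mean = 42/(33/2) = 28/11; prior mean = 5/6 = 5/6. Difference = 28/11 − 5/6 = 113/66.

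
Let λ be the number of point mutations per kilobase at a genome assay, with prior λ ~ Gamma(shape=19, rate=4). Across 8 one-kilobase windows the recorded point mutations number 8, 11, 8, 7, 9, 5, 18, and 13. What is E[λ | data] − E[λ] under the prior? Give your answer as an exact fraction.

41/12

Total count: 8 + 11 + 8 + 7 + 9 + 5 + 18 + 13 = 79.
Total exposure: 8 kilobases.
The Gamma prior is conjugate for the Poisson rate, so λ | data ~ Gamma(19+79, 4+8) = Gamma(98, 12).
Posterior mean = 98/12 = 49/6; prior mean = 19/4 = 19/4. Difference = 49/6 − 19/4 = 41/12.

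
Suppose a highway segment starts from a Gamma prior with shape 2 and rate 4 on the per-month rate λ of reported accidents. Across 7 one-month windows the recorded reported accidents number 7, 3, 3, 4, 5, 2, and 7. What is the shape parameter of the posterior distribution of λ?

Total count: 7 + 3 + 3 + 4 + 5 + 2 + 7 = 31.
Total exposure: 7 months.
Conjugate update: add total count to the shape and total exposure to the rate, giving Gamma(33, 11).

33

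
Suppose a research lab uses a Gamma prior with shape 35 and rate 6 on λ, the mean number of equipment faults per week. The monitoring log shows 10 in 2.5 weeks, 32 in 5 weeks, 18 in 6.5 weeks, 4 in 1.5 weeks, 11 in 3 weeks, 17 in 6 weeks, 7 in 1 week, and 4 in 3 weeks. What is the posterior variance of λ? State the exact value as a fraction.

8/69

Total count: 10 + 32 + 18 + 4 + 11 + 17 + 7 + 4 = 103.
Total exposure: 2.5 + 5 + 6.5 + 1.5 + 3 + 6 + 1 + 3 = 28.5 weeks.
Gamma(α, β) with Poisson data over total exposure Σt gives posterior Gamma(α+Σx, β+Σt) = Gamma(138, 69/2).
Posterior variance = α'/β'² = 138/(4761/4) = 8/69.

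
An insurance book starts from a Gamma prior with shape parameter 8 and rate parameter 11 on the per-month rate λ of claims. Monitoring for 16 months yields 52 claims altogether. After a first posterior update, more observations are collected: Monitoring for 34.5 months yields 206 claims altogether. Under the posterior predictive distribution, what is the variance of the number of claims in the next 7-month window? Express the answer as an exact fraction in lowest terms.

Total count 52 over total exposure 16 months.
After the first batch: Gamma(8 + 52, 11 + 16) = Gamma(60, 27).
Total count 206 over total exposure 34.5 months.
After the second batch: Gamma(60 + 206, 27 + 34.5) = Gamma(266, 123/2).
The posterior predictive for a window of length T is Negative Binomial with variance T·α'·(β'+T)/β'² = 7·266·(137/2)/(15129/4) = 510188/15129.

510188/15129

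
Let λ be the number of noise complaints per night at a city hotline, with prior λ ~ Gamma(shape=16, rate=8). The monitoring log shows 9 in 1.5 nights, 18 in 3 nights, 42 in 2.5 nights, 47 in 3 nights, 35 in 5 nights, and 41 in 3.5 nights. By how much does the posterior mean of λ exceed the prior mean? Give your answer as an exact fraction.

310/53

Total count: 9 + 18 + 42 + 47 + 35 + 41 = 192.
Total exposure: 1.5 + 3 + 2.5 + 3 + 5 + 3.5 = 18.5 nights.
Posterior: α' = 16 + 192 = 208, β' = 8 + 18.5 = 53/2.
Posterior mean = 208/(53/2) = 416/53; prior mean = 16/8 = 2. Difference = 416/53 − 2 = 310/53.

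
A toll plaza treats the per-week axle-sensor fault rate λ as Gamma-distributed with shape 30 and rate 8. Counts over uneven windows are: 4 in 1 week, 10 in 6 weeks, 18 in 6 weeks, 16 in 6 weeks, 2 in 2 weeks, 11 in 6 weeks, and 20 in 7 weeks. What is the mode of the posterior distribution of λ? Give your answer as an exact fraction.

55/21

Total count: 4 + 10 + 18 + 16 + 2 + 11 + 20 = 81.
Total exposure: 1 + 6 + 6 + 6 + 2 + 6 + 7 = 34 weeks.
Posterior: α' = 30 + 81 = 111, β' = 8 + 34 = 42.
Posterior mode = (α'−1)/β' = 110/42 = 55/21.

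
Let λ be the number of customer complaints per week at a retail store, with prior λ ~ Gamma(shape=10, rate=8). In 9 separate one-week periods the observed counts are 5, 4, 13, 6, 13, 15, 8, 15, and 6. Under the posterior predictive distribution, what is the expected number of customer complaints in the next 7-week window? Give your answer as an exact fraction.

665/17

Total count: 5 + 4 + 13 + 6 + 13 + 15 + 8 + 15 + 6 = 85.
Total exposure: 9 weeks.
The Gamma prior is conjugate for the Poisson rate, so λ | data ~ Gamma(10+85, 8+9) = Gamma(95, 17).
Predictive mean over a 7-week window = T·E[λ|data] = 7·95/17 = 665/17.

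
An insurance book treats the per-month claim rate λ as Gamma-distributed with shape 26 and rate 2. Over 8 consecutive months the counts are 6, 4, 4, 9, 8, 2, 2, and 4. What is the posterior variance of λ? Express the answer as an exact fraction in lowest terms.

Total count: 6 + 4 + 4 + 9 + 8 + 2 + 2 + 4 = 39.
Total exposure: 8 months.
By Gamma–Poisson conjugacy, the posterior is Gamma(α + Σx, β + Σt) = Gamma(26 + 39, 2 + 8) = Gamma(65, 10).
Posterior variance = α'/β'² = 65/100 = 13/20.

13/20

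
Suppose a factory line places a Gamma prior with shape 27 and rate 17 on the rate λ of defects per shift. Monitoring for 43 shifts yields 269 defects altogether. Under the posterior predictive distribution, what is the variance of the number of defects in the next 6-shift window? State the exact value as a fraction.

814/25

Total count 269 over total exposure 43 shifts.
Conjugate update: add total count to the shape and total exposure to the rate, giving Gamma(296, 60).
The posterior predictive for a window of length T is Negative Binomial with variance T·α'·(β'+T)/β'² = 6·296·66/3600 = 814/25.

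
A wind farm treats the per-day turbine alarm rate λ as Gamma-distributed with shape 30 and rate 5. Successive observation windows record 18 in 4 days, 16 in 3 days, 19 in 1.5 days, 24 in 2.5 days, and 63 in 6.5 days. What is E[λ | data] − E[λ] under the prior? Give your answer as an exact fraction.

14/9

Total count: 18 + 16 + 19 + 24 + 63 = 140.
Total exposure: 4 + 3 + 1.5 + 2.5 + 6.5 = 17.5 days.
The Gamma prior is conjugate for the Poisson rate, so λ | data ~ Gamma(30+140, 5+17.5) = Gamma(170, 45/2).
Posterior mean = 170/(45/2) = 68/9; prior mean = 30/5 = 6. Difference = 68/9 − 6 = 14/9.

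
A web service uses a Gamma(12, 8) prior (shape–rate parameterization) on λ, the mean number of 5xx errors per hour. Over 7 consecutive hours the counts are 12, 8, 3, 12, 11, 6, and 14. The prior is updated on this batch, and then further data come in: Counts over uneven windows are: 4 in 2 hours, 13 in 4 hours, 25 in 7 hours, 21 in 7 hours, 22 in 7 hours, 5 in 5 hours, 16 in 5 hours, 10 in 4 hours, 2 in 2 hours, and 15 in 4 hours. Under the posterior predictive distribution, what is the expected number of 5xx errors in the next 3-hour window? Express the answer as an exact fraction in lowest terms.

633/62

Total count: 12 + 8 + 3 + 12 + 11 + 6 + 14 = 66.
Total exposure: 7 hours.
After the first batch: Gamma(12 + 66, 8 + 7) = Gamma(78, 15).
Total count: 4 + 13 + 25 + 21 + 22 + 5 + 16 + 10 + 2 + 15 = 133.
Total exposure: 2 + 4 + 7 + 7 + 7 + 5 + 5 + 4 + 2 + 4 = 47 hours.
After the second batch: Gamma(78 + 133, 15 + 47) = Gamma(211, 62).
Predictive mean over a 3-hour window = T·E[λ|data] = 3·211/62 = 633/62.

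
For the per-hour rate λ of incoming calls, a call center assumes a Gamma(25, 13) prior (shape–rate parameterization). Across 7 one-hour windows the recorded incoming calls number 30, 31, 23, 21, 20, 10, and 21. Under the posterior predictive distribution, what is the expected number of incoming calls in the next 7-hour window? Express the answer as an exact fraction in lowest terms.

Total count: 30 + 31 + 23 + 21 + 20 + 10 + 21 = 156.
Total exposure: 7 hours.
Conjugate update: add total count to the shape and total exposure to the rate, giving Gamma(181, 20).
Predictive mean over a 7-hour window = T·E[λ|data] = 7·181/20 = 1267/20.

1267/20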